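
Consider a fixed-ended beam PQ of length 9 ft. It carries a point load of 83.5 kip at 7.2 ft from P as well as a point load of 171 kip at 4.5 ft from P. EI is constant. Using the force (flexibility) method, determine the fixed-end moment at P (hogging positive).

M_P = 216.4 kip·ft

Release both end moments; the primary structure is a simply-supported span PQ with redundants M_P and M_Q.
End rotations of the released simple span under the applied load (×1/EI):
  at P: point load 83.5 at a = 7.2: Pab(L + b)/(6LEI) = 216.4/EI
  at Q: point load 83.5 at a = 7.2: Pab(L + a)/(6LEI) = 324.6/EI
  at P: point load 171 at a = 4.5: Pab(L + b)/(6LEI) = 865.7/EI
  at Q: point load 171 at a = 4.5: Pab(L + a)/(6LEI) = 865.7/EI
  θ_P0 = 1082/EI,  θ_Q0 = 1190/EI
Flexibility coefficients: a unit moment at one end gives L/(3EI) there and L/(6EI) at the far end, so f₁₁ = f₂₂ = 3/EI and f₁₂ = f₂₁ = 1.5/EI.
Compatibility — zero rotation at each built-in end:
  3 M_P + 1.5 M_Q = 1082
  1.5 M_P + 3 M_Q = 1190
Solving the pair gives M_P = 216.4 kip·ft and M_Q = 288.6 kip·ft (hogging).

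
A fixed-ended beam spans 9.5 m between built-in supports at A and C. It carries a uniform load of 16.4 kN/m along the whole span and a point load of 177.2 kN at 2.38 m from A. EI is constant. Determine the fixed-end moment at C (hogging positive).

Take the two fixed-end moments M_A, M_C as redundants; the released structure is the simple span AC.
On the primary (simply-supported) span, the end slopes from the loading are:
  at A: UDL 16.4: wL³/(24EI) = 585.9/EI
  at C: UDL 16.4: wL³/(24EI) = 585.9/EI
  at A: point load 177.2 at a = 2.38: Pab(L + b)/(6LEI) = 875.5/EI
  at C: point load 177.2 at a = 2.38: Pab(L + a)/(6LEI) = 625.8/EI
  θ_A0 = 1461/EI,  θ_C0 = 1212/EI
Flexibility coefficients: a unit moment at one end gives L/(3EI) there and L/(6EI) at the far end, so f₁₁ = f₂₂ = 3.167/EI and f₁₂ = f₂₁ = 1.583/EI.
Compatibility — zero rotation at each built-in end:
  3.167 M_A + 1.583 M_C = 1461
  1.583 M_A + 3.167 M_C = 1212
Solving the pair gives M_A = 360.2 kN·m and M_C = 202.5 kN·m (hogging).

M_C = 202.5 kN·m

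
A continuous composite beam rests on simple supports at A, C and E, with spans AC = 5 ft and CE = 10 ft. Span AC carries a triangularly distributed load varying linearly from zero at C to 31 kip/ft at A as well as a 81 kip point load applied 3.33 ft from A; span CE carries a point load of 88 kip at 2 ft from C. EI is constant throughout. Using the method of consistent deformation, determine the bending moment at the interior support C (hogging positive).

M_C = 124.6 kip·ft

Take M_C as the redundant. Released structure: two simple spans AC and CE with a hinge at C.
Discontinuity in slope at C on the released structure — sum the simple-span end rotations:
  span AC: triangular load, peak 31: 7w₀L³/(360EI) = 75.35/EI
  span AC: point load 81 at a = 3.33: Pab(L + a)/(6LEI) = 125.1/EI
  span CE: point load 88 at a = 2: Pab(L + b)/(6LEI) = 422.4/EI
  relative rotation θ_0 = (200.4 + 422.4)/EI = 622.8/EI
A unit hogging moment at C produces rotation L₁/(3EI) + L₂/(3EI) = 5/EI.
Slope continuity at C: θ_0 = M_C·5/EI, so M_C = 622.8/5 = 124.6 kip·ft (hogging).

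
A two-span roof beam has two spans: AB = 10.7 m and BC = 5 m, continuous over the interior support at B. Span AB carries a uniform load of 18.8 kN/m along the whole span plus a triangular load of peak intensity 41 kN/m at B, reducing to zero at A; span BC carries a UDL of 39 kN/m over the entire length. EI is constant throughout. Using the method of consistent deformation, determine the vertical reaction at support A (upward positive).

Release continuity at B by inserting a hinge; the redundant is the internal moment M_B. The primary structure is two simply-supported spans AB and BC.
Rotations at B on the released spans (each span's end-slope, ×1/EI):
  span AB: UDL 18.8: wL³/(24EI) = 959.6/EI
  span AB: triangular load, peak 41: w₀L³/(45EI) = 1116/EI
  span BC: UDL 39: wL³/(24EI) = 203.1/EI
  relative rotation θ_0 = (2076 + 203.1)/EI = 2279/EI
A unit hogging moment at B produces rotation L₁/(3EI) + L₂/(3EI) = 5.233/EI.
Compatibility: M_B·(L₁+L₂)/(3EI) = θ_0, giving M_B = 435.5 kN·m (hogging).
Span AB, ΣM about A with M_B applied at B: R_B^{AB}·10.7 = 2641 + 435.5, so R_B^{AB} = 287.5 kN and R_A = 420.5 − 287.5 = 133 kN.

R_A = 133 kN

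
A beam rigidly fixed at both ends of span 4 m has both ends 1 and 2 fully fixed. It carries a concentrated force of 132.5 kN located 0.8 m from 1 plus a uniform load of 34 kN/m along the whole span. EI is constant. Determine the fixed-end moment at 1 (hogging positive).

Release both end moments; the primary structure is a simply-supported span 12 with redundants M_1 and M_2.
End rotations of the released simple span under the applied load (×1/EI):
  at 1: point load 132.5 at a = 0.8: Pab(L + b)/(6LEI) = 101.8/EI
  at 2: point load 132.5 at a = 0.8: Pab(L + a)/(6LEI) = 67.84/EI
  at 1: UDL 34: wL³/(24EI) = 90.67/EI
  at 2: UDL 34: wL³/(24EI) = 90.67/EI
  θ_10 = 192.4/EI,  θ_20 = 158.5/EI
Flexibility coefficients: a unit moment at one end gives L/(3EI) there and L/(6EI) at the far end, so f₁₁ = f₂₂ = 1.333/EI and f₁₂ = f₂₁ = 0.6667/EI.
Compatibility — zero rotation at each built-in end:
  1.333 M_1 + 0.6667 M_2 = 192.4
  0.6667 M_1 + 1.333 M_2 = 158.5
Solving the pair gives M_1 = 113.2 kN·m and M_2 = 62.29 kN·m (hogging).

M_1 = 113.2 kN·m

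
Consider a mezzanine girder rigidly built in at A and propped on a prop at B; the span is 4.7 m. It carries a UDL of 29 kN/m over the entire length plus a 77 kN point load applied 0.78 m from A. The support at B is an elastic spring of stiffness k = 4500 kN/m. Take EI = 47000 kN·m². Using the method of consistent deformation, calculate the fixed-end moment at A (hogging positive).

M_A = 185 kN·m

Choose R_B as the redundant. The primary structure is the cantilever fixed at A.
Deflection at B on the released cantilever, summing each load's contribution:
  UDL 29: wL⁴/(8EI) = 1769/EI
  point load 77 at a = 0.78: Pa²(3L − a)/(6EI) = 104/EI
  δ_0 = 1873/EI
Flexibility coefficient — unit upward force at B: δ_{BB} = L³/(3EI) = 34.61/EI.
With EI = 47000 kN·m²: δ_0 = 0.039849 m and δ_{BB} = 0.000736 m/kN.
Compatibility — the spring shortens by R_B/k under the reaction it provides: δ_0 − R_B·δ_{BB} = R_B/k. With 1/k = 0.000222 m/kN, R_B = δ_0 / (δ_{BB} + 1/k) = 0.039849 / (0.000736 + 0.000222) = 41.57 kN.
Moment equilibrium about A: M_A = Σ(load moments about A) − R_B·L = 380.4 − 41.57×4.7 = 185 kN·m.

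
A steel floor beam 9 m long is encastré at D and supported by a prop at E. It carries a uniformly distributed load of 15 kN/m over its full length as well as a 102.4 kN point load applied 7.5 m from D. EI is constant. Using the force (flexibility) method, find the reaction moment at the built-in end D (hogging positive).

Choose R_E as the redundant. The primary structure is the cantilever fixed at D.
Deflection at E on the released cantilever, summing each load's contribution:
  UDL 15: wL⁴/(8EI) = 12302/EI
  point load 102.4 at a = 7.5: Pa²(3L − a)/(6EI) = 18720/EI
  δ_0 = 31022/EI
Tip deflection under a unit load at E: L³/(3EI) = 243/EI.
Compatibility at E: δ_0 − R_E·δ_{EE} = 0, so R_E = 31022/243 = 127.7 kN.
Moment equilibrium about D: M_D = Σ(load moments about D) − R_E·L = 1376 − 127.7×9 = 226.5 kN·m.

M_D = 226.5 kN·m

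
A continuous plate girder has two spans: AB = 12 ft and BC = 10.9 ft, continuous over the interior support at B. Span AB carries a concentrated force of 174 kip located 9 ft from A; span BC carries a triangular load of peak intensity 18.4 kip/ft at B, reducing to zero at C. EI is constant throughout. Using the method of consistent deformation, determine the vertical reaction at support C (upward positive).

R_C = 10.59 kip

Release continuity at B by inserting a hinge; the redundant is the internal moment M_B. The primary structure is two simply-supported spans AB and BC.
Discontinuity in slope at B on the released structure — sum the simple-span end rotations:
  span AB: point load 174 at a = 9: Pab(L + a)/(6LEI) = 1370/EI
  span BC: triangular load, peak 18.4: w₀L³/(45EI) = 529.5/EI
  relative rotation θ_0 = (1370 + 529.5)/EI = 1900/EI
A unit hogging moment at B produces rotation L₁/(3EI) + L₂/(3EI) = 7.633/EI.
Slope continuity at B: θ_0 = M_B·7.633/EI, so M_B = 1900/7.633 = 248.9 kip·ft (hogging).
Span BC, ΣM about C: R_B^{BC}·10.9 = 728.7 + 248.9, so R_B^{BC} = 89.69 kip and R_C = 100.3 − 89.69 = 10.59 kip.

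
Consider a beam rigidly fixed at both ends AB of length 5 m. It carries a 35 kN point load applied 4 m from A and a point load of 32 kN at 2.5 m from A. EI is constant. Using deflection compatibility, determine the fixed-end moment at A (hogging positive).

M_A = 25.6 kN·m

Take the two fixed-end moments M_A, M_B as redundants; the released structure is the simple span AB.
End rotations of the released simple span under the applied load (×1/EI):
  at A: point load 35 at a = 4: Pab(L + b)/(6LEI) = 28/EI
  at B: point load 35 at a = 4: Pab(L + a)/(6LEI) = 42/EI
  at A: point load 32 at a = 2.5: Pab(L + b)/(6LEI) = 50/EI
  at B: point load 32 at a = 2.5: Pab(L + a)/(6LEI) = 50/EI
  θ_A0 = 78/EI,  θ_B0 = 92/EI
Flexibility coefficients: a unit moment at one end gives L/(3EI) there and L/(6EI) at the far end, so f₁₁ = f₂₂ = 1.667/EI and f₁₂ = f₂₁ = 0.8333/EI.
Compatibility — zero rotation at each built-in end:
  1.667 M_A + 0.8333 M_B = 78
  0.8333 M_A + 1.667 M_B = 92
Solving the pair gives M_A = 25.6 kN·m and M_B = 42.4 kN·m (hogging).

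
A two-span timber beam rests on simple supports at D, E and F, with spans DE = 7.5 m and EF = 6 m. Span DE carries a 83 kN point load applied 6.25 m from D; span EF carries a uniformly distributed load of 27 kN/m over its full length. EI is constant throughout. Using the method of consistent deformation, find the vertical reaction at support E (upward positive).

R_E = 179.6 kN

Take M_E as the redundant. Released structure: two simple spans DE and EF with a hinge at E.
Discontinuity in slope at E on the released structure — sum the simple-span end rotations:
  span DE: point load 83 at a = 6.25: Pab(L + a)/(6LEI) = 198.1/EI
  span EF: UDL 27: wL³/(24EI) = 243/EI
  relative rotation θ_0 = (198.1 + 243)/EI = 441.1/EI
A unit hogging moment at E produces rotation L₁/(3EI) + L₂/(3EI) = 4.5/EI.
Compatibility: M_E·(L₁+L₂)/(3EI) = θ_0, giving M_E = 98.03 kN·m (hogging).
Span DE, ΣM about D with M_E applied at E: R_E^{DE}·7.5 = 518.8 + 98.03, so R_E^{DE} = 82.24 kN and R_D = 83 − 82.24 = 0.7627 kN.
Span EF, ΣM about F: R_E^{EF}·6 = 486 + 98.03, so R_E^{EF} = 97.34 kN and R_F = 162 − 97.34 = 64.66 kN.
R_E = 82.24 + 97.34 = 179.6 kN.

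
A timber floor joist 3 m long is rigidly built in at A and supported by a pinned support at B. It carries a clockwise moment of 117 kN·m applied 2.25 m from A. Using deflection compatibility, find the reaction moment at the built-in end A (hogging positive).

Remove the prop at B; the released (primary) structure is a cantilever built in at A.
Free-end deflection of the primary structure under the applied loading (downward +):
  clockwise couple 117 at a = 2.25: M₀a(2L − a)/(2EI) = 493.6/EI
Flexibility coefficient — unit upward force at B: δ_{BB} = L³/(3EI) = 9/EI.
Compatibility at B: δ_0 − R_B·δ_{BB} = 0, so R_B = 493.6/9 = 54.84 kN.
Moment equilibrium about A: M_A = Σ(load moments about A) − R_B·L = 117 − 54.84×3 = -47.53 kN·m.

M_A = -47.53 kN·m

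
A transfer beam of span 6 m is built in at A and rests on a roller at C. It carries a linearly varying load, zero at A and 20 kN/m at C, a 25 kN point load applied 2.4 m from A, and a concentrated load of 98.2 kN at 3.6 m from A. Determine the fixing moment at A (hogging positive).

M_A = 169.8 kN·m

Release the roller at C. Primary structure: cantilever fixed at A.
Deflection at C on the released cantilever, summing each load's contribution:
  triangular load, peak 20 at the free end: 11w₀L⁴/(120EI) = 2376/EI
  point load 25 at a = 2.4: Pa²(3L − a)/(6EI) = 374.4/EI
  point load 98.2 at a = 3.6: Pa²(3L − a)/(6EI) = 3054/EI
  δ_0 = 5805/EI
Flexibility coefficient — unit upward force at C: δ_{CC} = L³/(3EI) = 72/EI.
Compatibility at C: δ_0 − R_C·δ_{CC} = 0, so R_C = 5805/72 = 80.62 kN.
Moment equilibrium about A: M_A = Σ(load moments about A) − R_C·L = 653.5 − 80.62×6 = 169.8 kN·m.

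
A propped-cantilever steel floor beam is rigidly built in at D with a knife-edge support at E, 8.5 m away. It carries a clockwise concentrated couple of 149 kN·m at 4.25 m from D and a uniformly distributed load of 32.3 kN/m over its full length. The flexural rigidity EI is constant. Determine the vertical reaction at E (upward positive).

Take the reaction at E as the redundant and release it; the primary structure is a cantilever fixed at D.
Downward deflection at the released point E due to the loads:
  clockwise couple 149 at a = 4.25: M₀a(2L − a)/(2EI) = 4037/EI
  UDL 32.3: wL⁴/(8EI) = 21076/EI
  δ_0 = 25113/EI
Tip deflection under a unit load at E: L³/(3EI) = 204.7/EI.
Compatibility at E: δ_0 − R_E·δ_{EE} = 0, so R_E = 25113/204.7 = 122.7 kN.

R_E = 122.7 kN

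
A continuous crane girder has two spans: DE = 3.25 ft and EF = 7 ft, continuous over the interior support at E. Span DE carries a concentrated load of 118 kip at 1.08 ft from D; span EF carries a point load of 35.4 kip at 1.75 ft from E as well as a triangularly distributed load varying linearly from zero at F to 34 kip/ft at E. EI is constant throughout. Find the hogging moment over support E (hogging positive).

Insert a hinge at E; M_E is the redundant, and each span becomes simply supported.
End slopes at the hinge E, treating each span as simply supported:
  span DE: point load 118 at a = 1.08: Pab(L + a)/(6LEI) = 61.41/EI
  span EF: point load 35.4 at a = 1.75: Pab(L + b)/(6LEI) = 94.86/EI
  span EF: triangular load, peak 34: w₀L³/(45EI) = 259.2/EI
  relative rotation θ_0 = (61.41 + 354)/EI = 415.4/EI
A unit hogging moment at E produces rotation L₁/(3EI) + L₂/(3EI) = 3.417/EI.
Compatibility: M_E·(L₁+L₂)/(3EI) = θ_0, giving M_E = 121.6 kip·ft (hogging).

M_E = 121.6 kip·ft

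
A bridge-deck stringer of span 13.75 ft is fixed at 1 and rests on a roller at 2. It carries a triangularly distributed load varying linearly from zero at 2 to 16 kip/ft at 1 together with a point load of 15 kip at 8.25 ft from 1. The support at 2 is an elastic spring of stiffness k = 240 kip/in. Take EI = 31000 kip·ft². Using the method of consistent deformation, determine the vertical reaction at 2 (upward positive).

Take the reaction at 2 as the redundant and release it; the primary structure is a cantilever fixed at 1.
Downward deflection at the released point 2 due to the loads:
  triangular load, peak 16 at the fixed end: w₀L⁴/(30EI) = 19064/EI
  point load 15 at a = 8.25: Pa²(3L − a)/(6EI) = 5615/EI
  δ_0 = 24679/EI
Flexibility coefficient — unit upward force at 2: δ_{22} = L³/(3EI) = 866.5/EI.
With EI = 31000 kip·ft²: δ_0 = 0.7961 ft and δ_{22} = 0.027953 ft/kip.
Compatibility — the spring shortens by R_2/k under the reaction it provides: δ_0 − R_2·δ_{22} = R_2/k. With 1/k = 1/(240×12) ft/kip = 0.000347 ft/kip, R_2 = δ_0 / (δ_{22} + 1/k) = 0.7961 / (0.027953 + 0.000347) = 28.13 kip.

R_2 = 28.13 kip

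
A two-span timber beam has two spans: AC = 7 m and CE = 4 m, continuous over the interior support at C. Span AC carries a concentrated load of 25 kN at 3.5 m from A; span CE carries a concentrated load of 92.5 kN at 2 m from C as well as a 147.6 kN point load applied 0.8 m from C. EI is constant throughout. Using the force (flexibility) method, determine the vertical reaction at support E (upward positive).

Release continuity at C by inserting a hinge; the redundant is the internal moment M_C. The primary structure is two simply-supported spans AC and CE.
End slopes at the hinge C, treating each span as simply supported:
  span AC: point load 25 at a = 3.5: Pab(L + a)/(6LEI) = 76.56/EI
  span CE: point load 92.5 at a = 2: Pab(L + b)/(6LEI) = 92.5/EI
  span CE: point load 147.6 at a = 0.8: Pab(L + b)/(6LEI) = 113.4/EI
  relative rotation θ_0 = (76.56 + 205.9)/EI = 282.4/EI
A unit hogging moment at C produces rotation L₁/(3EI) + L₂/(3EI) = 3.667/EI.
Slope continuity at C: θ_0 = M_C·3.667/EI, so M_C = 282.4/3.667 = 77.02 kN·m (hogging).
Span CE, ΣM about E: R_C^{CE}·4 = 657.3 + 77.02, so R_C^{CE} = 183.6 kN and R_E = 240.1 − 183.6 = 56.51 kN.

R_E = 56.51 kN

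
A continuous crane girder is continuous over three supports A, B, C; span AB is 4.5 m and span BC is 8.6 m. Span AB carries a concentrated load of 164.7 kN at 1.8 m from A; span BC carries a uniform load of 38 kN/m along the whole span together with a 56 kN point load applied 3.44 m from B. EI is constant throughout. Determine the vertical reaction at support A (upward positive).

R_A = 24.57 kN

Release continuity at B by inserting a hinge; the redundant is the internal moment M_B. The primary structure is two simply-supported spans AB and BC.
Rotations at B on the released spans (each span's end-slope, ×1/EI):
  span AB: point load 164.7 at a = 1.8: Pab(L + a)/(6LEI) = 186.8/EI
  span BC: UDL 38: wL³/(24EI) = 1007/EI
  span BC: point load 56 at a = 3.44: Pab(L + b)/(6LEI) = 265.1/EI
  relative rotation θ_0 = (186.8 + 1272)/EI = 1459/EI
A unit hogging moment at B produces rotation L₁/(3EI) + L₂/(3EI) = 4.367/EI.
Slope continuity at B: θ_0 = M_B·4.367/EI, so M_B = 1459/4.367 = 334.1 kN·m (hogging).
Span AB, ΣM about A with M_B applied at B: R_B^{AB}·4.5 = 296.5 + 334.1, so R_B^{AB} = 140.1 kN and R_A = 164.7 − 140.1 = 24.57 kN.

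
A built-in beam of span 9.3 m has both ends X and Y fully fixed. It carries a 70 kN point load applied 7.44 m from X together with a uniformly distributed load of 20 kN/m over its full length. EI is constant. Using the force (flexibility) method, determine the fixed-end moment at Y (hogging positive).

Take the two fixed-end moments M_X, M_Y as redundants; the released structure is the simple span XY.
Simple-span end rotations at X and Y under the given loads:
  at X: point load 70 at a = 7.44: Pab(L + b)/(6LEI) = 193.7/EI
  at Y: point load 70 at a = 7.44: Pab(L + a)/(6LEI) = 290.6/EI
  at X: UDL 20: wL³/(24EI) = 670.3/EI
  at Y: UDL 20: wL³/(24EI) = 670.3/EI
  θ_X0 = 864/EI,  θ_Y0 = 960.9/EI
Flexibility coefficients: a unit moment at one end gives L/(3EI) there and L/(6EI) at the far end, so f₁₁ = f₂₂ = 3.1/EI and f₁₂ = f₂₁ = 1.55/EI.
Compatibility — zero rotation at each built-in end:
  3.1 M_X + 1.55 M_Y = 864
  1.55 M_X + 3.1 M_Y = 960.9
Solving the pair gives M_X = 165 kN·m and M_Y = 227.5 kN·m (hogging).

M_Y = 227.5 kN·m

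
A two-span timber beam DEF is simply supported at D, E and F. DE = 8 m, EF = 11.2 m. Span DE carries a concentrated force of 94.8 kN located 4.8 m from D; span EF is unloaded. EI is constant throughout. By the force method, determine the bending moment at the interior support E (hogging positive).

M_E = 60.67 kN·m

Take M_E as the redundant. Released structure: two simple spans DE and EF with a hinge at E.
End slopes at the hinge E, treating each span as simply supported:
  span DE: point load 94.8 at a = 4.8: Pab(L + a)/(6LEI) = 388.3/EI
  relative rotation θ_0 = (388.3 + 0)/EI = 388.3/EI
A unit hogging moment at E produces rotation L₁/(3EI) + L₂/(3EI) = 6.4/EI.
Compatibility: M_E·(L₁+L₂)/(3EI) = θ_0, giving M_E = 60.67 kN·m (hogging).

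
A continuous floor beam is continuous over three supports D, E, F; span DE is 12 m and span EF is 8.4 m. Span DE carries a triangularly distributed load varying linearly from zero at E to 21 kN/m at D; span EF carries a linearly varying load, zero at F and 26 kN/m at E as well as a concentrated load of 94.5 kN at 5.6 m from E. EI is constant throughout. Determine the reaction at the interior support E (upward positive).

Release continuity at E by inserting a hinge; the redundant is the internal moment M_E. The primary structure is two simply-supported spans DE and EF.
Rotations at E on the released spans (each span's end-slope, ×1/EI):
  span DE: triangular load, peak 21: 7w₀L³/(360EI) = 705.6/EI
  span EF: triangular load, peak 26: w₀L³/(45EI) = 342.5/EI
  span EF: point load 94.5 at a = 5.6: Pab(L + b)/(6LEI) = 329.3/EI
  relative rotation θ_0 = (705.6 + 671.7)/EI = 1377/EI
A unit hogging moment at E produces rotation L₁/(3EI) + L₂/(3EI) = 6.8/EI.
Slope continuity at E: θ_0 = M_E·6.8/EI, so M_E = 1377/6.8 = 202.5 kN·m (hogging).
Span DE, ΣM about D with M_E applied at E: R_E^{DE}·12 = 504 + 202.5, so R_E^{DE} = 58.88 kN and R_D = 126 − 58.88 = 67.12 kN.
Span EF, ΣM about F: R_E^{EF}·8.4 = 876.1 + 202.5, so R_E^{EF} = 128.4 kN and R_F = 203.7 − 128.4 = 75.29 kN.
R_E = 58.88 + 128.4 = 187.3 kN.

R_E = 187.3 kN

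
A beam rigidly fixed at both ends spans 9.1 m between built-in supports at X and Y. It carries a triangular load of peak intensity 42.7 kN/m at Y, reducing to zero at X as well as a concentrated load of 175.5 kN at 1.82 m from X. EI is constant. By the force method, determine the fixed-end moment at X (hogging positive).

Release both end moments; the primary structure is a simply-supported span XY with redundants M_X and M_Y.
Simple-span end rotations at X and Y under the given loads:
  at X: triangular load, peak 42.7: 7w₀L³/(360EI) = 625.7/EI
  at Y: triangular load, peak 42.7: w₀L³/(45EI) = 715.1/EI
  at X: point load 175.5 at a = 1.82: Pab(L + b)/(6LEI) = 697.6/EI
  at Y: point load 175.5 at a = 1.82: Pab(L + a)/(6LEI) = 465.1/EI
  θ_X0 = 1323/EI,  θ_Y0 = 1180/EI
Flexibility coefficients: a unit moment at one end gives L/(3EI) there and L/(6EI) at the far end, so f₁₁ = f₂₂ = 3.033/EI and f₁₂ = f₂₁ = 1.517/EI.
Compatibility — zero rotation at each built-in end:
  3.033 M_X + 1.517 M_Y = 1323
  1.517 M_X + 3.033 M_Y = 1180
Solving the pair gives M_X = 322.3 kN·m and M_Y = 227.9 kN·m (hogging).

M_X = 322.3 kN·m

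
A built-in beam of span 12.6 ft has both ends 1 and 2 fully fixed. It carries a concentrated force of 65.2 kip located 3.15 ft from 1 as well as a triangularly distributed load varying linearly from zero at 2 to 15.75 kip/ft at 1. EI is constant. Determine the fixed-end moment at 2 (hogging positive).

Release both end moments; the primary structure is a simply-supported span 12 with redundants M_1 and M_2.
Simple-span end rotations at 1 and 2 under the given loads:
  at 1: point load 65.2 at a = 3.15: Pab(L + b)/(6LEI) = 566.1/EI
  at 2: point load 65.2 at a = 3.15: Pab(L + a)/(6LEI) = 404.3/EI
  at 1: triangular load, peak 15.75: w₀L³/(45EI) = 700.1/EI
  at 2: triangular load, peak 15.75: 7w₀L³/(360EI) = 612.6/EI
  θ_10 = 1266/EI,  θ_20 = 1017/EI
Flexibility coefficients: a unit moment at one end gives L/(3EI) there and L/(6EI) at the far end, so f₁₁ = f₂₂ = 4.2/EI and f₁₂ = f₂₁ = 2.1/EI.
Compatibility — zero rotation at each built-in end:
  4.2 M_1 + 2.1 M_2 = 1266
  2.1 M_1 + 4.2 M_2 = 1017
Solving the pair gives M_1 = 240.5 kip·ft and M_2 = 121.9 kip·ft (hogging).

M_2 = 121.9 kip·ft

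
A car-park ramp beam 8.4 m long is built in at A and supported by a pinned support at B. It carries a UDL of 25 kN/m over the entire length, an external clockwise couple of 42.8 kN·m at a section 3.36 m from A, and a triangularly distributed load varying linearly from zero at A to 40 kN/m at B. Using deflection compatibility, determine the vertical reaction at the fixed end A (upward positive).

R_A = 202 kN

Release the roller at B. Primary structure: cantilever fixed at A.
Free-end deflection of the primary structure under the applied loading (downward +):
  UDL 25: wL⁴/(8EI) = 15558/EI
  clockwise couple 42.8 at a = 3.36: M₀a(2L − a)/(2EI) = 966.4/EI
  triangular load, peak 40 at the free end: 11w₀L⁴/(120EI) = 18255/EI
  δ_0 = 34780/EI
Flexibility coefficient — unit upward force at B: δ_{BB} = L³/(3EI) = 197.6/EI.
The prop prevents deflection at B: R_B = δ_0/δ_{BB} = 34780/197.6 = 176 kN.
Vertical equilibrium: R_A = ΣP − R_B = 378 − 176 = 202 kN.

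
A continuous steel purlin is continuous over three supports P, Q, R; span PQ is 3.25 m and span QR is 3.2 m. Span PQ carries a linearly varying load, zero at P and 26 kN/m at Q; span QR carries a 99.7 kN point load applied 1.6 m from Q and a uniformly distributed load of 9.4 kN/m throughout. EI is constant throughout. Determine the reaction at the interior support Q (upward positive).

R_Q = 120.9 kN

Insert a hinge at Q; M_Q is the redundant, and each span becomes simply supported.
Rotations at Q on the released spans (each span's end-slope, ×1/EI):
  span PQ: triangular load, peak 26: w₀L³/(45EI) = 19.83/EI
  span QR: point load 99.7 at a = 1.6: Pab(L + b)/(6LEI) = 63.81/EI
  span QR: UDL 9.4: wL³/(24EI) = 12.83/EI
  relative rotation θ_0 = (19.83 + 76.64)/EI = 96.48/EI
A unit hogging moment at Q produces rotation L₁/(3EI) + L₂/(3EI) = 2.15/EI.
Slope continuity at Q: θ_0 = M_Q·2.15/EI, so M_Q = 96.48/2.15 = 44.87 kN·m (hogging).
Span PQ, ΣM about P with M_Q applied at Q: R_Q^{PQ}·3.25 = 91.54 + 44.87, so R_Q^{PQ} = 41.97 kN and R_P = 42.25 − 41.97 = 0.2764 kN.
Span QR, ΣM about R: R_Q^{QR}·3.2 = 207.6 + 44.87, so R_Q^{QR} = 78.91 kN and R_R = 129.8 − 78.91 = 50.87 kN.
R_Q = 41.97 + 78.91 = 120.9 kN.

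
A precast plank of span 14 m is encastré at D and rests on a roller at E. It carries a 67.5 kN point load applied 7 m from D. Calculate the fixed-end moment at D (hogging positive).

M_D = 177.2 kN·m

Release the roller at E. Primary structure: cantilever fixed at D.
Downward deflection at the released point E due to the loads:
  point load 67.5 at a = 7: Pa²(3L − a)/(6EI) = 19294/EI
Tip deflection under a unit load at E: L³/(3EI) = 914.7/EI.
Compatibility at E: δ_0 − R_E·δ_{EE} = 0, so R_E = 19294/914.7 = 21.09 kN.
Moment equilibrium about D: M_D = Σ(load moments about D) − R_E·L = 472.5 − 21.09×14 = 177.2 kN·m.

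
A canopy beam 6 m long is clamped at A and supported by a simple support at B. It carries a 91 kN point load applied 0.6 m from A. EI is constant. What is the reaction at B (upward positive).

R_B = 1.319 kN

Take the reaction at B as the redundant and release it; the primary structure is a cantilever fixed at A.
Deflection at B on the released cantilever, summing each load's contribution:
  point load 91 at a = 0.6: Pa²(3L − a)/(6EI) = 95/EI
Flexibility coefficient — unit upward force at B: δ_{BB} = L³/(3EI) = 72/EI.
The prop prevents deflection at B: R_B = δ_0/δ_{BB} = 95/72 = 1.319 kN.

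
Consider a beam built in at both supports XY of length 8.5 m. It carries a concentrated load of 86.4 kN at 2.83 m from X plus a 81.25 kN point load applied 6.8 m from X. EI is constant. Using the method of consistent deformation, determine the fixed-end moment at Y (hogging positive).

Release both end moments; the primary structure is a simply-supported span XY with redundants M_X and M_Y.
End rotations of the released simple span under the applied load (×1/EI):
  at X: point load 86.4 at a = 2.83: Pab(L + b)/(6LEI) = 385.2/EI
  at Y: point load 86.4 at a = 2.83: Pab(L + a)/(6LEI) = 308/EI
  at X: point load 81.25 at a = 6.8: Pab(L + b)/(6LEI) = 187.8/EI
  at Y: point load 81.25 at a = 6.8: Pab(L + a)/(6LEI) = 281.8/EI
  θ_X0 = 573/EI,  θ_Y0 = 589.8/EI
Flexibility coefficients: a unit moment at one end gives L/(3EI) there and L/(6EI) at the far end, so f₁₁ = f₂₂ = 2.833/EI and f₁₂ = f₂₁ = 1.417/EI.
Compatibility — zero rotation at each built-in end:
  2.833 M_X + 1.417 M_Y = 573
  1.417 M_X + 2.833 M_Y = 589.8
Solving the pair gives M_X = 130.9 kN·m and M_Y = 142.7 kN·m (hogging).

M_Y = 142.7 kN·m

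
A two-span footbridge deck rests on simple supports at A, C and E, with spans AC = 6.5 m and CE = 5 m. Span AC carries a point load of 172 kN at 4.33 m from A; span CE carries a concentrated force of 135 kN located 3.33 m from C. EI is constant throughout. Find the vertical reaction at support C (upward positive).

R_C = 216.5 kN

Insert a hinge at C; M_C is the redundant, and each span becomes simply supported.
Discontinuity in slope at C on the released structure — sum the simple-span end rotations:
  span AC: point load 172 at a = 4.33: Pab(L + a)/(6LEI) = 448.8/EI
  span CE: point load 135 at a = 3.33: Pab(L + b)/(6LEI) = 166.9/EI
  relative rotation θ_0 = (448.8 + 166.9)/EI = 615.7/EI
A unit hogging moment at C produces rotation L₁/(3EI) + L₂/(3EI) = 3.833/EI.
Slope continuity at C: θ_0 = M_C·3.833/EI, so M_C = 615.7/3.833 = 160.6 kN·m (hogging).
Span AC, ΣM about A with M_C applied at C: R_C^{AC}·6.5 = 744.8 + 160.6, so R_C^{AC} = 139.3 kN and R_A = 172 − 139.3 = 32.71 kN.
Span CE, ΣM about E: R_C^{CE}·5 = 225.4 + 160.6, so R_C^{CE} = 77.21 kN and R_E = 135 − 77.21 = 57.79 kN.
R_C = 139.3 + 77.21 = 216.5 kN.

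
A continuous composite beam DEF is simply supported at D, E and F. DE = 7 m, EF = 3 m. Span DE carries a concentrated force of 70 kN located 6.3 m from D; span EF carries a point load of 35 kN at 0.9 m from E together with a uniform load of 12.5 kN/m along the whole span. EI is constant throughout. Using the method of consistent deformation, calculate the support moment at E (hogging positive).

Take M_E as the redundant. Released structure: two simple spans DE and EF with a hinge at E.
Rotations at E on the released spans (each span's end-slope, ×1/EI):
  span DE: point load 70 at a = 6.3: Pab(L + a)/(6LEI) = 97.75/EI
  span EF: point load 35 at a = 0.9: Pab(L + b)/(6LEI) = 18.74/EI
  span EF: UDL 12.5: wL³/(24EI) = 14.06/EI
  relative rotation θ_0 = (97.75 + 32.8)/EI = 130.6/EI
A unit hogging moment at E produces rotation L₁/(3EI) + L₂/(3EI) = 3.333/EI.
Slope continuity at E: θ_0 = M_E·3.333/EI, so M_E = 130.6/3.333 = 39.17 kN·m (hogging).

M_E = 39.17 kN·m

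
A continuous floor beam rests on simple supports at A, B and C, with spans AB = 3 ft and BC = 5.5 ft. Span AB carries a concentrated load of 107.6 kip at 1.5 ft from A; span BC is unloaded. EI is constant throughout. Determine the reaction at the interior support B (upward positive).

R_B = 64.8 kip

Take M_B as the redundant. Released structure: two simple spans AB and BC with a hinge at B.
End slopes at the hinge B, treating each span as simply supported:
  span AB: point load 107.6 at a = 1.5: Pab(L + a)/(6LEI) = 60.52/EI
  relative rotation θ_0 = (60.52 + 0)/EI = 60.52/EI
A unit hogging moment at B produces rotation L₁/(3EI) + L₂/(3EI) = 2.833/EI.
Compatibility: M_B·(L₁+L₂)/(3EI) = θ_0, giving M_B = 21.36 kip·ft (hogging).
Span AB, ΣM about A with M_B applied at B: R_B^{AB}·3 = 161.4 + 21.36, so R_B^{AB} = 60.92 kip and R_A = 107.6 − 60.92 = 46.68 kip.
Span BC, ΣM about C: R_B^{BC}·5.5 = 0 + 21.36, so R_B^{BC} = 3.884 kip and R_C = 0 − 3.884 = -3.884 kip.
R_B = 60.92 + 3.884 = 64.8 kip.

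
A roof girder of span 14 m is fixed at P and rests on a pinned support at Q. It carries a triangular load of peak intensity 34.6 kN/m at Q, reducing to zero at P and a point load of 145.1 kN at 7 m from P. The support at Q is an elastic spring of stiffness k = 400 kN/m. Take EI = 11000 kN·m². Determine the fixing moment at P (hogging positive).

M_P = 849.4 kN·m

Remove the prop at Q; the released (primary) structure is a cantilever built in at P.
Deflection at Q on the released cantilever, summing each load's contribution:
  triangular load, peak 34.6 at the free end: 11w₀L⁴/(120EI) = 121843/EI
  point load 145.1 at a = 7: Pa²(3L − a)/(6EI) = 41474/EI
  δ_0 = 163317/EI
Tip deflection under a unit load at Q: L³/(3EI) = 914.7/EI.
With EI = 11000 kN·m²: δ_0 = 14.847 m and δ_{QQ} = 0.083152 m/kN.
Compatibility — the spring shortens by R_Q/k under the reaction it provides: δ_0 − R_Q·δ_{QQ} = R_Q/k. With 1/k = 0.0025 m/kN, R_Q = δ_0 / (δ_{QQ} + 1/k) = 14.847 / (0.083152 + 0.0025) = 173.3 kN.
Moment equilibrium about P: M_P = Σ(load moments about P) − R_Q·L = 3276 − 173.3×14 = 849.4 kN·m.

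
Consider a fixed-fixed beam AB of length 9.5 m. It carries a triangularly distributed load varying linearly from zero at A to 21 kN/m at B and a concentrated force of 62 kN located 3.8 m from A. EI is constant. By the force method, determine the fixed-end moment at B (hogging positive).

Take the two fixed-end moments M_A, M_B as redundants; the released structure is the simple span AB.
End rotations of the released simple span under the applied load (×1/EI):
  at A: triangular load, peak 21: 7w₀L³/(360EI) = 350.1/EI
  at B: triangular load, peak 21: w₀L³/(45EI) = 400.1/EI
  at A: point load 62 at a = 3.8: Pab(L + b)/(6LEI) = 358.1/EI
  at B: point load 62 at a = 3.8: Pab(L + a)/(6LEI) = 313.3/EI
  θ_A0 = 708.2/EI,  θ_B0 = 713.5/EI
Flexibility coefficients: a unit moment at one end gives L/(3EI) there and L/(6EI) at the far end, so f₁₁ = f₂₂ = 3.167/EI and f₁₂ = f₂₁ = 1.583/EI.
Compatibility — zero rotation at each built-in end:
  3.167 M_A + 1.583 M_B = 708.2
  1.583 M_A + 3.167 M_B = 713.5
Solving the pair gives M_A = 148 kN·m and M_B = 151.3 kN·m (hogging).

M_B = 151.3 kN·m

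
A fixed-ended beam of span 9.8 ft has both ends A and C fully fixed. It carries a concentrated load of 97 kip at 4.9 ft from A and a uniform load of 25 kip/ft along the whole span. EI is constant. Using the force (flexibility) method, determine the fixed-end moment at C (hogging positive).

M_C = 318.9 kip·ft

Take the two fixed-end moments M_A, M_C as redundants; the released structure is the simple span AC.
Simple-span end rotations at A and C under the given loads:
  at A: point load 97 at a = 4.9: Pab(L + b)/(6LEI) = 582.2/EI
  at C: point load 97 at a = 4.9: Pab(L + a)/(6LEI) = 582.2/EI
  at A: UDL 25: wL³/(24EI) = 980.4/EI
  at C: UDL 25: wL³/(24EI) = 980.4/EI
  θ_A0 = 1563/EI,  θ_C0 = 1563/EI
Flexibility coefficients: a unit moment at one end gives L/(3EI) there and L/(6EI) at the far end, so f₁₁ = f₂₂ = 3.267/EI and f₁₂ = f₂₁ = 1.633/EI.
Compatibility — zero rotation at each built-in end:
  3.267 M_A + 1.633 M_C = 1563
  1.633 M_A + 3.267 M_C = 1563
Solving the pair gives M_A = 318.9 kip·ft and M_C = 318.9 kip·ft (hogging).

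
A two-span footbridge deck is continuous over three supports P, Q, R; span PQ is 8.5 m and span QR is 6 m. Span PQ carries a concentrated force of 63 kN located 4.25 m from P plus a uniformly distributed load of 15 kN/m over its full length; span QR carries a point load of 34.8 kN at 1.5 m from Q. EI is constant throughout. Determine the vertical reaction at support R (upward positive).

Take M_Q as the redundant. Released structure: two simple spans PQ and QR with a hinge at Q.
Rotations at Q on the released spans (each span's end-slope, ×1/EI):
  span PQ: point load 63 at a = 4.25: Pab(L + a)/(6LEI) = 284.5/EI
  span PQ: UDL 15: wL³/(24EI) = 383.8/EI
  span QR: point load 34.8 at a = 1.5: Pab(L + b)/(6LEI) = 68.51/EI
  relative rotation θ_0 = (668.3 + 68.51)/EI = 736.8/EI
A unit hogging moment at Q produces rotation L₁/(3EI) + L₂/(3EI) = 4.833/EI.
Slope continuity at Q: θ_0 = M_Q·4.833/EI, so M_Q = 736.8/4.833 = 152.4 kN·m (hogging).
Span QR, ΣM about R: R_Q^{QR}·6 = 156.6 + 152.4, so R_Q^{QR} = 51.51 kN and R_R = 34.8 − 51.51 = -16.71 kN.

R_R = -16.71 kN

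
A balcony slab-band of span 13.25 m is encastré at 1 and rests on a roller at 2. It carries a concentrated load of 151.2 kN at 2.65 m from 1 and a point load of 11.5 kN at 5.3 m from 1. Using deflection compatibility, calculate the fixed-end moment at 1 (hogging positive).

M_1 = 317.7 kN·m

Take the reaction at 2 as the redundant and release it; the primary structure is a cantilever fixed at 1.
Primary-structure tip deflection at 2 by superposition:
  point load 151.2 at a = 2.65: Pa²(3L − a)/(6EI) = 6565/EI
  point load 11.5 at a = 5.3: Pa²(3L − a)/(6EI) = 1855/EI
  δ_0 = 8420/EI
Flexibility coefficient — unit upward force at 2: δ_{22} = L³/(3EI) = 775.4/EI.
Compatibility at 2: δ_0 − R_2·δ_{22} = 0, so R_2 = 8420/775.4 = 10.86 kN.
Moment equilibrium about 1: M_1 = Σ(load moments about 1) − R_2·L = 461.6 − 10.86×13.25 = 317.7 kN·m.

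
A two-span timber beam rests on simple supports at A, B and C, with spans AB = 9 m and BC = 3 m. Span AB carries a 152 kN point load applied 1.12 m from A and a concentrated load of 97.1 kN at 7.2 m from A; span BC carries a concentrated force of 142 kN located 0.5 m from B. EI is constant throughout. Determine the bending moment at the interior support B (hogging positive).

Take M_B as the redundant. Released structure: two simple spans AB and BC with a hinge at B.
Discontinuity in slope at B on the released structure — sum the simple-span end rotations:
  span AB: point load 152 at a = 1.12: Pab(L + a)/(6LEI) = 251.4/EI
  span AB: point load 97.1 at a = 7.2: Pab(L + a)/(6LEI) = 377.5/EI
  span BC: point load 142 at a = 0.5: Pab(L + b)/(6LEI) = 54.24/EI
  relative rotation θ_0 = (628.9 + 54.24)/EI = 683.2/EI
A unit hogging moment at B produces rotation L₁/(3EI) + L₂/(3EI) = 4/EI.
Slope continuity at B: θ_0 = M_B·4/EI, so M_B = 683.2/4 = 170.8 kN·m (hogging).

M_B = 170.8 kN·m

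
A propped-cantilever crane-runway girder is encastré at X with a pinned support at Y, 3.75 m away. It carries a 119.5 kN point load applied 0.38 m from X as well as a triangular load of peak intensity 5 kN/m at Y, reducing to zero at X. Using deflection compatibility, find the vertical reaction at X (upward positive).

R_X = 121.9 kN

Take the reaction at Y as the redundant and release it; the primary structure is a cantilever fixed at X.
Primary-structure tip deflection at Y by superposition:
  point load 119.5 at a = 0.38: Pa²(3L − a)/(6EI) = 31.26/EI
  triangular load, peak 5 at the free end: 11w₀L⁴/(120EI) = 90.64/EI
  δ_0 = 121.9/EI
Flexibility coefficient — unit upward force at Y: δ_{YY} = L³/(3EI) = 17.58/EI.
Compatibility at Y: δ_0 − R_Y·δ_{YY} = 0, so R_Y = 121.9/17.58 = 6.935 kN.
Vertical equilibrium: R_X = ΣP − R_Y = 128.9 − 6.935 = 121.9 kN.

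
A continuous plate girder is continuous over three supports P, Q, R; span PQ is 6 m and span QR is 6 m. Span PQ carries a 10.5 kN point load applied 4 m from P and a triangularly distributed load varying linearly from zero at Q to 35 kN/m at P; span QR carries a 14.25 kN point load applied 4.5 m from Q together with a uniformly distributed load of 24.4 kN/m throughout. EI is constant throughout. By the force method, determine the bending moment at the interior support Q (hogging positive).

M_Q = 102.5 kN·m

Insert a hinge at Q; M_Q is the redundant, and each span becomes simply supported.
Rotations at Q on the released spans (each span's end-slope, ×1/EI):
  span PQ: point load 10.5 at a = 4: Pab(L + a)/(6LEI) = 23.33/EI
  span PQ: triangular load, peak 35: 7w₀L³/(360EI) = 147/EI
  span QR: point load 14.25 at a = 4.5: Pab(L + b)/(6LEI) = 20.04/EI
  span QR: UDL 24.4: wL³/(24EI) = 219.6/EI
  relative rotation θ_0 = (170.3 + 239.6)/EI = 410/EI
A unit hogging moment at Q produces rotation L₁/(3EI) + L₂/(3EI) = 4/EI.
Compatibility: M_Q·(L₁+L₂)/(3EI) = θ_0, giving M_Q = 102.5 kN·m (hogging).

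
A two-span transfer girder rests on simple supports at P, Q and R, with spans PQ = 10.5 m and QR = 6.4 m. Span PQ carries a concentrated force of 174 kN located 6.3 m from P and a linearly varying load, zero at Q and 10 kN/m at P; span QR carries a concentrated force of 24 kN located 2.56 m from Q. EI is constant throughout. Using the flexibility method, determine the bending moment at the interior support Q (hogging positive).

Release continuity at Q by inserting a hinge; the redundant is the internal moment M_Q. The primary structure is two simply-supported spans PQ and QR.
Discontinuity in slope at Q on the released structure — sum the simple-span end rotations:
  span PQ: point load 174 at a = 6.3: Pab(L + a)/(6LEI) = 1228/EI
  span PQ: triangular load, peak 10: 7w₀L³/(360EI) = 225.1/EI
  span QR: point load 24 at a = 2.56: Pab(L + b)/(6LEI) = 62.91/EI
  relative rotation θ_0 = (1453 + 62.91)/EI = 1516/EI
A unit hogging moment at Q produces rotation L₁/(3EI) + L₂/(3EI) = 5.633/EI.
Compatibility: M_Q·(L₁+L₂)/(3EI) = θ_0, giving M_Q = 269.1 kN·m (hogging).

M_Q = 269.1 kN·m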